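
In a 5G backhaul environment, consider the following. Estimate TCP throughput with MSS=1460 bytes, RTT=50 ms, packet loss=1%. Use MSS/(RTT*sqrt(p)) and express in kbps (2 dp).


Given: MSS = 1460 bytes, RTT = 50 ms, loss = 1%
RTT in seconds = 50 / 1000 = 0.05
Loss rate = 1% = 0.01
sqrt(loss) = sqrt(0.01) = 0.1
Throughput (bytes/s) = 1460 / (0.05 * 0.1) = 292000.0000
Throughput (kbps) = 292000.0000 * 8 / 1000 = 2336.000000 -> 2336.00 kbps (2 dp)

2336.00


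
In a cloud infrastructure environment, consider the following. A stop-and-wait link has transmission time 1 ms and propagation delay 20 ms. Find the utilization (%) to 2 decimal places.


Given: Ttrans = 1 ms, Tprop = 20 ms
RTT = 2 * Tprop = 2 * 20 = 40 ms
U = Ttrans / (Ttrans + RTT)
U = 1 / (1 + 40)
U = 1 / 41 = 0.02439
U% = 2.44%

2.44


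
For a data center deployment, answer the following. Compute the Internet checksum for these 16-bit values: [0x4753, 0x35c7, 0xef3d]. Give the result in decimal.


Given words: [0x4753, 0x35c7, 0xef3d]
Step 1: Sum all words
Raw sum = 18259 + 13767 + 61245 = 93271
Step 2: Fold carry: (27735 + 1) = 27736
One's complement = ~27736 & 0xFFFF = 37799

37799


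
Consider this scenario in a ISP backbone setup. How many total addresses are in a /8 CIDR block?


Given: CIDR prefix /8
Host bits = 32 - 8 = 24
Total addresses = 2^24 = 16777216

16777216


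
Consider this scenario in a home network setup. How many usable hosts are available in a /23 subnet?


Given: subnet mask /23
Host bits = 32 - 23 = 9
Total addresses = 2^9 = 512
Usable hosts = 512 - 2 (network + broadcast) = 510

510


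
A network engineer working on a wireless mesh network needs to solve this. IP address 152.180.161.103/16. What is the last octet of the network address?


Given: IP = 152.180.161.103, prefix = /16
Subnet mask = 255.255.0.0
Last octet of IP: 103
Last octet of mask: 0
Network last octet = 103 AND 0 = 0

0


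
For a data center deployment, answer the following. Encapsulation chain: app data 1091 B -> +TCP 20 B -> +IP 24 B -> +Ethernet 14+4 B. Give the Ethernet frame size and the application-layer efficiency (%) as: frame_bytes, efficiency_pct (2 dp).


TCP segment = 1091 + 20 = 1111 B
IP packet = 1111 + 24 = 1135 B
Ethernet frame = 1135 + 14 + 4 = 1153 B
Efficiency = app / frame = 1091 / 1153 = 0.946227 = 94.6227% -> 94.62% (2 dp)

1153, 94.62


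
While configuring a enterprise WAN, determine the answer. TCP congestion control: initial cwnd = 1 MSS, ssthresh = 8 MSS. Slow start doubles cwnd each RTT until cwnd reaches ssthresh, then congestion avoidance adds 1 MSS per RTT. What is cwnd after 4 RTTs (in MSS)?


RTT 0: cwnd = 1 MSS (initial)
RTT 1: cwnd = 2 MSS (slow start, doubled)
RTT 2: cwnd = 4 MSS (slow start, doubled)
RTT 3: cwnd = 8 MSS (slow start, doubled)
RTT 4: cwnd = 9 MSS (congestion avoidance, +1)

9


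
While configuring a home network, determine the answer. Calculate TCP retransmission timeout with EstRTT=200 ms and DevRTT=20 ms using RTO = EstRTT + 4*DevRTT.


Given: EstRTT = 200 ms, DevRTT = 20 ms
Timeout = EstRTT + 4 * DevRTT
4 * DevRTT = 4 * 20 = 80
Timeout = 200 + 80 = 280 ms

280


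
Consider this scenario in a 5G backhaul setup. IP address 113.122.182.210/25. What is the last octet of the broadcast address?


Given: IP = 113.122.182.210, prefix = /25
Host bits = 32 - 25 = 7
Network last octet = 210 AND mask = 128
Host part size = 2^7 - 1 = 127
Broadcast last octet = 128 OR 127 = 255

255


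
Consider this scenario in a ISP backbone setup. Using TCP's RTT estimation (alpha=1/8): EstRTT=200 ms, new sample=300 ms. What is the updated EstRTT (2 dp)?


Given: EstRTT = 200 ms, SampleRTT = 300 ms, alpha = 1/8
New EstRTT = (1 - alpha) * EstRTT + alpha * SampleRTT
(7/8) * 200 = 175
(1/8) * 300 = 37.5
New EstRTT = 175 + 37.5 = 212.5 ms -> 212.50 ms (2 dp)

212.50


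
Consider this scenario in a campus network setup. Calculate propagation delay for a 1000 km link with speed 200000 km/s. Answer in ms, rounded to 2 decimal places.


Given: distance = 1000 km, speed = 200000 km/s
Delay = distance / speed = 1000 / 200000 seconds
Delay in ms = 1000 * 1000 / 200000
Delay = 5.0000 ms
Rounded to 2 dp = 5.00 ms

5.00


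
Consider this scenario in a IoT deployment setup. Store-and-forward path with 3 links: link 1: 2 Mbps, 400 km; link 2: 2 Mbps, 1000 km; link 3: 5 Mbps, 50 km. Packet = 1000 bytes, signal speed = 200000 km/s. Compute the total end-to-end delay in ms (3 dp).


Packet = 1000 bytes = 8000 bits. Store-and-forward: sum (t_trans + t_prop) per link.
Link 1: t_trans = 8000/(2*10^6) s = 4.0000 ms; t_prop = 400/200000 s = 2.0000 ms; subtotal = 6.0000 ms
Link 2: t_trans = 8000/(2*10^6) s = 4.0000 ms; t_prop = 1000/200000 s = 5.0000 ms; subtotal = 9.0000 ms
Link 3: t_trans = 8000/(5*10^6) s = 1.6000 ms; t_prop = 50/200000 s = 0.2500 ms; subtotal = 1.8500 ms
End-to-end = 6.0000 + 9.0000 + 1.8500 = 16.8500 ms -> 16.850 ms (3 dp)

16.850


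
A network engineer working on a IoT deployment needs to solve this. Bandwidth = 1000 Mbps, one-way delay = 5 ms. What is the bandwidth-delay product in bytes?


Given: bandwidth = 1000 Mbps, delay = 5 ms
BDP in bits = 1000 * 10^6 * 5 / 1000
BDP in bits = 5000000
BDP in bytes = 5000000 / 8 = 625000

625000


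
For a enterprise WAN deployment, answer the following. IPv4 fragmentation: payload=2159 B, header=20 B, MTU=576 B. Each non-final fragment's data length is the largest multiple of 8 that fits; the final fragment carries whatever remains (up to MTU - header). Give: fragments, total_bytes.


Max data per non-final fragment = floor((MTU - header)/8)*8 = floor((576 - 20)/8)*8 = floor(556/8)*8 = 552 B
Final fragment needs no 8-byte alignment: it can carry up to MTU - header = 556 B
Non-final fragments needed = ceil((payload - 556) / 552) = ceil(1603/552) = ceil(2.9040) = 3
Number of fragments = 3 + 1 = 4
Fragment sizes (data): 3 * 552 B + 503 B (last, 503 <= 556 OK)
Total bytes sent = payload + n_frags * header = 2159 + 4*20 = 2159 + 80 = 2239 B

4, 2239


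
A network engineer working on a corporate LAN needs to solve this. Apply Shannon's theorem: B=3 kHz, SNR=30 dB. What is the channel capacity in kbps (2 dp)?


Given: B = 3 kHz, SNR = 30 dB
SNR linear = 10^(30/10) = 1000
1 + SNR = 1001
log2(1001) = 9.9672262588
C = 3 * 1000 * 9.9672262588 = 29901.6788 bps
C = 29.901679 kbps -> 29.90 kbps (2 dp)

29.90


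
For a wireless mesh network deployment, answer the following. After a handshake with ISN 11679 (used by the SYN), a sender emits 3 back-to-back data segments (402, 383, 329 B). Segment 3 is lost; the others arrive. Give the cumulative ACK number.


SYN uses sequence number 11679; first data byte = ISN + 1 = 11680.
Segment 1: SEQ = 11680, len = 402 B, covers [11680, 12081]
Segment 2: SEQ = 12082, len = 383 B, covers [12082, 12464]
Segment 3: SEQ = 12465, len = 329 B, covers [12465, 12793] [LOST]
In-order data received: bytes [11680, 12464] (segments 1..2).
Segment 3 missing -> gap begins at byte 12465.
Cumulative ACK = next expected in-order byte = 11680 + 402 + 383 = 12465

12465


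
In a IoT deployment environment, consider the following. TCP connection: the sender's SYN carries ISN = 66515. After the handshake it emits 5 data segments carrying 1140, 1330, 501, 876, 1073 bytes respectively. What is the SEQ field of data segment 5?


The SYN occupies sequence number ISN = 66515, so the first data byte is ISN + 1 = 66516.
SEQ of data segment i = (ISN + 1) + sum of payload sizes of segments 1..i-1.
Segment 1: SEQ = 66516, payload = 1140 bytes
Segment 2: SEQ = 67656, payload = 1330 bytes
Segment 3: SEQ = 68986, payload = 501 bytes
Segment 4: SEQ = 69487, payload = 876 bytes
Segment 5: SEQ = 70363, payload = 1073 bytes
SEQ of segment 5 = 66516 + 1140 + 1330 + 501 + 876 = 70363

70363


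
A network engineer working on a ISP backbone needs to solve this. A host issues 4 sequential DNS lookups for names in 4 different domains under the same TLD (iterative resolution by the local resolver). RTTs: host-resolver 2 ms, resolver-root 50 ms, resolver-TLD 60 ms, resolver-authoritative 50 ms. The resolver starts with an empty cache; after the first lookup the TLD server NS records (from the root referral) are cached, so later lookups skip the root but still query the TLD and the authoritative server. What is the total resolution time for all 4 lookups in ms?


Lookup 1 (cold cache): local + root + TLD + auth = 2 + 50 + 60 + 50 = 162 ms
Lookups 2..4 (TLD NS cached -> skip root; new domain -> still ask TLD and auth): local + TLD + auth = 2 + 60 + 50 = 112 ms each
Remaining 3 lookups: 3 * 112 = 336 ms
Total = 162 + 336 = 498 ms

498


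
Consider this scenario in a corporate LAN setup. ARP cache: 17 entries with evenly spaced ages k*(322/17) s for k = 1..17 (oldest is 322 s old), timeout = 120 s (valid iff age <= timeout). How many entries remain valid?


Ages are k * 322/17 s for k = 1..17 (spacing = 18.9412 s).
Entry k is valid iff k * 322/17 <= 120 iff k <= 17 * 120 / 322 = 6.3354
n_valid = floor(6.3354) = 6
(n_stale = 17 - 6 = 11)

6


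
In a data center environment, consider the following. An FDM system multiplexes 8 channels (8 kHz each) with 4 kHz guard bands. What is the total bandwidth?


Given: 8 channels, 8 kHz each, guard = 4 kHz
Channel bandwidth = 8 * 8 = 64 kHz
Guard bands = 7 gaps * 4 kHz = 28 kHz
Total = 64 + 28 = 92 kHz

92


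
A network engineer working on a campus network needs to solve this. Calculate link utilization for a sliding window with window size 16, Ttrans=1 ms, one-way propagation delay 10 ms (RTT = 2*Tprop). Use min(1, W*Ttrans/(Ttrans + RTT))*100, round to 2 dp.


Given: W = 16, Ttrans = 1 ms, RTT = 20 ms (= 2 * Tprop, Tprop = 10 ms)
Cycle time = Ttrans + RTT = 1 + 20 = 21 ms (first packet sent until its ACK returns)
W * Ttrans = 16 * 1 = 16 ms of sending per cycle
W * Ttrans / (Ttrans + RTT) = 16 / 21 = 0.761905
U = min(1, 0.761905) = 0.761905
U% = 76.19%

76.19


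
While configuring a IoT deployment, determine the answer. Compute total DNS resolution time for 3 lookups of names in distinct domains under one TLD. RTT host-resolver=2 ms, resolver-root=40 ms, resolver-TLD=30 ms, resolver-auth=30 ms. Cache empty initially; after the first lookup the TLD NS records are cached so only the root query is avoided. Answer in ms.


Lookup 1 (cold cache): local + root + TLD + auth = 2 + 40 + 30 + 30 = 102 ms
Lookups 2..3 (TLD NS cached -> skip root; new domain -> still ask TLD and auth): local + TLD + auth = 2 + 30 + 30 = 62 ms each
Remaining 2 lookups: 2 * 62 = 124 ms
Total = 102 + 124 = 226 ms

226


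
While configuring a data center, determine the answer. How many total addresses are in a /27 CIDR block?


Given: CIDR prefix /27
Host bits = 32 - 27 = 5
Total addresses = 2^5 = 32

32


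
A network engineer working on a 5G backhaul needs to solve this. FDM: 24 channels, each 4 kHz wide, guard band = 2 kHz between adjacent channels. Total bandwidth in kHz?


Given: 24 channels, 4 kHz each, guard = 2 kHz
Channel bandwidth = 24 * 4 = 96 kHz
Guard bands = 23 gaps * 2 kHz = 46 kHz
Total = 96 + 46 = 142 kHz

142


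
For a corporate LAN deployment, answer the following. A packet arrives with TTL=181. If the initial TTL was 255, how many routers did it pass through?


Given: initial TTL = 255, received TTL = 181
Hops = initial TTL - received TTL
Hops = 255 - 181 = 74

74


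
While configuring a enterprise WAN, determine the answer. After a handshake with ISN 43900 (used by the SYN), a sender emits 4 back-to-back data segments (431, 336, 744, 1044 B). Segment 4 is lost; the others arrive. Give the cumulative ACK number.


SYN uses sequence number 43900; first data byte = ISN + 1 = 43901.
Segment 1: SEQ = 43901, len = 431 B, covers [43901, 44331]
Segment 2: SEQ = 44332, len = 336 B, covers [44332, 44667]
Segment 3: SEQ = 44668, len = 744 B, covers [44668, 45411]
Segment 4: SEQ = 45412, len = 1044 B, covers [45412, 46455] [LOST]
In-order data received: bytes [43901, 45411] (segments 1..3).
Segment 4 missing -> gap begins at byte 45412.
Cumulative ACK = next expected in-order byte = 43901 + 431 + 336 + 744 = 45412

45412


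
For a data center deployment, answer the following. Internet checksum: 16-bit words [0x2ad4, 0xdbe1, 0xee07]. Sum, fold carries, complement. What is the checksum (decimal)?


Given words: [0x2ad4, 0xdbe1, 0xee07]
Step 1: Sum all words
Raw sum = 10964 + 56289 + 60935 = 128188
Step 2: Fold carry: (62652 + 1) = 62653
One's complement = ~62653 & 0xFFFF = 2882

2882


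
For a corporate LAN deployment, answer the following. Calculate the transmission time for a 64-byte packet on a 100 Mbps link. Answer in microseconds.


Given: packet = 64 bytes, bandwidth = 100 Mbps
Packet in bits = 64 * 8 = 512 bits
Bandwidth = 100 * 10^6 = 100000000 bps
Time = 512 / 100000000 seconds
Time in us = 512 * 10^6 / 100000000 = 5.12

5.12


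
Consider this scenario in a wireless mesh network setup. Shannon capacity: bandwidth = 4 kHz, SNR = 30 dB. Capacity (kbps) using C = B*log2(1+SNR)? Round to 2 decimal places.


Given: B = 4 kHz, SNR = 30 dB
SNR linear = 10^(30/10) = 1000
1 + SNR = 1001
log2(1001) = 9.9672262588
C = 4 * 1000 * 9.9672262588 = 39868.9050 bps
C = 39.868905 kbps -> 39.87 kbps (2 dp)

39.87


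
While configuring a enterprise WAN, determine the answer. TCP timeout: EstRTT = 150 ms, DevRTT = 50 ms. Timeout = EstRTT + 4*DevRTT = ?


Given: EstRTT = 150 ms, DevRTT = 50 ms
Timeout = EstRTT + 4 * DevRTT
4 * DevRTT = 4 * 50 = 200
Timeout = 150 + 200 = 350 ms

350


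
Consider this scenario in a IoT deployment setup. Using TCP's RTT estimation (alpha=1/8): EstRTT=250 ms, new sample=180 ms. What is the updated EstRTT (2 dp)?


Given: EstRTT = 250 ms, SampleRTT = 180 ms, alpha = 1/8
New EstRTT = (1 - alpha) * EstRTT + alpha * SampleRTT
(7/8) * 250 = 218.75
(1/8) * 180 = 22.5
New EstRTT = 218.75 + 22.5 = 241.25 ms -> 241.25 ms (2 dp)

241.25


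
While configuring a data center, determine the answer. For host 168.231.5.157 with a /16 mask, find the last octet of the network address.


Given: IP = 168.231.5.157, prefix = /16
Subnet mask = 255.255.0.0
Last octet of IP: 157
Last octet of mask: 0
Network last octet = 157 AND 0 = 0

0


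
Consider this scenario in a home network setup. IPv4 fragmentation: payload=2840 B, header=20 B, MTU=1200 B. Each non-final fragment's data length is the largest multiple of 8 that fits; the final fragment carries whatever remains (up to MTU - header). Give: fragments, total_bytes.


Max data per non-final fragment = floor((MTU - header)/8)*8 = floor((1200 - 20)/8)*8 = floor(1180/8)*8 = 1176 B
Final fragment needs no 8-byte alignment: it can carry up to MTU - header = 1180 B
Non-final fragments needed = ceil((payload - 1180) / 1176) = ceil(1660/1176) = ceil(1.4116) = 2
Number of fragments = 2 + 1 = 3
Fragment sizes (data): 2 * 1176 B + 488 B (last, 488 <= 1180 OK)
Total bytes sent = payload + n_frags * header = 2840 + 3*20 = 2840 + 60 = 2900 B

3, 2900


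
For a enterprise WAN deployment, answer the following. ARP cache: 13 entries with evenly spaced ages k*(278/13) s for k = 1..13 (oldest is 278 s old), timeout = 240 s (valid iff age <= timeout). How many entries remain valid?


Ages are k * 278/13 s for k = 1..13 (spacing = 21.3846 s).
Entry k is valid iff k * 278/13 <= 240 iff k <= 13 * 240 / 278 = 11.2230
n_valid = floor(11.2230) = 11
(n_stale = 13 - 11 = 2)

11


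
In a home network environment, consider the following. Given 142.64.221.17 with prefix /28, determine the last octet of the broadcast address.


Given: IP = 142.64.221.17, prefix = /28
Host bits = 32 - 28 = 4
Network last octet = 17 AND mask = 16
Host part size = 2^4 - 1 = 15
Broadcast last octet = 16 OR 15 = 31

31


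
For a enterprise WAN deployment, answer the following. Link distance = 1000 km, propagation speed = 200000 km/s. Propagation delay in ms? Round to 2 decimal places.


Given: distance = 1000 km, speed = 200000 km/s
Delay = distance / speed = 1000 / 200000 seconds
Delay in ms = 1000 * 1000 / 200000
Delay = 5.0000 ms
Rounded to 2 dp = 5.00 ms

5.00


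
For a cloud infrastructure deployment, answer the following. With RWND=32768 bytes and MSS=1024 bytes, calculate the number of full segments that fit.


Given: RWND = 32768 bytes, MSS = 1024 bytes
Full segments = floor(RWND / MSS)
Full segments = floor(32768 / 1024)
Full segments = floor(32.0) = 32

32


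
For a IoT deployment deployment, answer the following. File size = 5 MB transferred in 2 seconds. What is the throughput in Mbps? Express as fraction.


Given: file = 5 MB, time = 2 s
File in Mb = 5 * 8 = 40 Mb
Throughput = 40 / 2 Mbps
Throughput = 20 Mbps

20


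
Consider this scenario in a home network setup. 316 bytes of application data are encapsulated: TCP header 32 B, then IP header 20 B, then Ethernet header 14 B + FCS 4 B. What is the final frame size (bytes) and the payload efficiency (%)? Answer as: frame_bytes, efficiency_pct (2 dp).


TCP segment = 316 + 32 = 348 B
IP packet = 348 + 20 = 368 B
Ethernet frame = 368 + 14 + 4 = 386 B
Efficiency = app / frame = 316 / 386 = 0.818653 = 81.8653% -> 81.87% (2 dp)

386, 81.87


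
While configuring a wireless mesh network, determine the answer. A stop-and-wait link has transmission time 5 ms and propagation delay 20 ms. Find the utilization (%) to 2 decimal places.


Given: Ttrans = 5 ms, Tprop = 20 ms
RTT = 2 * Tprop = 2 * 20 = 40 ms
U = Ttrans / (Ttrans + RTT)
U = 5 / (5 + 40)
U = 5 / 45 = 0.111111
U% = 11.11%

11.11


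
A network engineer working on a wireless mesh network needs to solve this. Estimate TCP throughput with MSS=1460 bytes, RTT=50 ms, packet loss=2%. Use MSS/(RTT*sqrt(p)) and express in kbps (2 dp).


Given: MSS = 1460 bytes, RTT = 50 ms, loss = 2%
RTT in seconds = 50 / 1000 = 0.05
Loss rate = 2% = 0.02
sqrt(loss) = sqrt(0.02) = 0.141421356237
Throughput (bytes/s) = 1460 / (0.05 * 0.141421356237) = 206475.1801
Throughput (kbps) = 206475.1801 * 8 / 1000 = 1651.801441 -> 1651.80 kbps (2 dp)

1651.80


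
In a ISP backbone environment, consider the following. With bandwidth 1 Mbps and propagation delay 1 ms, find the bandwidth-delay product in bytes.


Given: bandwidth = 1 Mbps, delay = 1 ms
BDP in bits = 1 * 10^6 * 1 / 1000
BDP in bits = 1000
BDP in bytes = 1000 / 8 = 125

125


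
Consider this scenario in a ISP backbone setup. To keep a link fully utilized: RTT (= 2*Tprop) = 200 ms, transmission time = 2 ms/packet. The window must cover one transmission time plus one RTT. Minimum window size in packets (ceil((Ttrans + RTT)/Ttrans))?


Given: Ttrans = 2 ms, RTT = 200 ms (= 2 * Tprop, Tprop = 100 ms)
Time until first ACK returns = Ttrans + RTT = 2 + 200 = 202 ms
Need W * Ttrans >= Ttrans + RTT  ->  W >= (Ttrans + RTT) / Ttrans
(Ttrans + RTT) / Ttrans = 202 / 2 = 101
W_min = ceil(101) = 101

101


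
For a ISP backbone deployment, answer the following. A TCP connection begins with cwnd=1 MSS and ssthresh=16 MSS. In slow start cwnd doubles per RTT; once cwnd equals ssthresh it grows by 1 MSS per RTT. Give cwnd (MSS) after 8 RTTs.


RTT 0: cwnd = 1 MSS (initial)
RTT 1: cwnd = 2 MSS (slow start, doubled)
RTT 2: cwnd = 4 MSS (slow start, doubled)
RTT 3: cwnd = 8 MSS (slow start, doubled)
RTT 4: cwnd = 16 MSS (slow start, doubled)
RTT 5: cwnd = 17 MSS (congestion avoidance, +1)
RTT 6: cwnd = 18 MSS (congestion avoidance, +1)
RTT 7: cwnd = 19 MSS (congestion avoidance, +1)
RTT 8: cwnd = 20 MSS (congestion avoidance, +1)

20


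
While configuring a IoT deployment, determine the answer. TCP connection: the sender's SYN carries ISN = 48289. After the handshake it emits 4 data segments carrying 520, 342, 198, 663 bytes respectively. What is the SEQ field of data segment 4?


The SYN occupies sequence number ISN = 48289, so the first data byte is ISN + 1 = 48290.
SEQ of data segment i = (ISN + 1) + sum of payload sizes of segments 1..i-1.
Segment 1: SEQ = 48290, payload = 520 bytes
Segment 2: SEQ = 48810, payload = 342 bytes
Segment 3: SEQ = 49152, payload = 198 bytes
Segment 4: SEQ = 49350, payload = 663 bytes
SEQ of segment 4 = 48290 + 520 + 342 + 198 = 49350

49350


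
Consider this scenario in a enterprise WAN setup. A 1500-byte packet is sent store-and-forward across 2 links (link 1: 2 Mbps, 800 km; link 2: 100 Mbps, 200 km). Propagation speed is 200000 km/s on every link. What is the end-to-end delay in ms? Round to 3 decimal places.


Packet = 1500 bytes = 12000 bits. Store-and-forward: sum (t_trans + t_prop) per link.
Link 1: t_trans = 12000/(2*10^6) s = 6.0000 ms; t_prop = 800/200000 s = 4.0000 ms; subtotal = 10.0000 ms
Link 2: t_trans = 12000/(100*10^6) s = 0.1200 ms; t_prop = 200/200000 s = 1.0000 ms; subtotal = 1.1200 ms
End-to-end = 10.0000 + 1.1200 = 11.1200 ms -> 11.120 ms (3 dp)

11.120


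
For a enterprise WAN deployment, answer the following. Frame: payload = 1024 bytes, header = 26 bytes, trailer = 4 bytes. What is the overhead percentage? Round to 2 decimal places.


Given: payload = 1024 B, header = 26 B, trailer = 4 B
Overhead bytes = header + trailer = 26 + 4 = 30
Total frame = payload + overhead = 1024 + 30 = 1054
Overhead % = 30 / 1054 * 100 = 2.8463% -> 2.85% (2 dp)

2.85


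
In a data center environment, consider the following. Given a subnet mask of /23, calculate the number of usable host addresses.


Given: subnet mask /23
Host bits = 32 - 23 = 9
Total addresses = 2^9 = 512
Usable hosts = 512 - 2 (network + broadcast) = 510

510


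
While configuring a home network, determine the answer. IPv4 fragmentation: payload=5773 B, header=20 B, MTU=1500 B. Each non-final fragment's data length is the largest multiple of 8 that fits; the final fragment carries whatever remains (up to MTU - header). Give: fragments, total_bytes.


Max data per non-final fragment = floor((MTU - header)/8)*8 = floor((1500 - 20)/8)*8 = floor(1480/8)*8 = 1480 B
Final fragment needs no 8-byte alignment: it can carry up to MTU - header = 1480 B
Non-final fragments needed = ceil((payload - 1480) / 1480) = ceil(4293/1480) = ceil(2.9007) = 3
Number of fragments = 3 + 1 = 4
Fragment sizes (data): 3 * 1480 B + 1333 B (last, 1333 <= 1480 OK)
Total bytes sent = payload + n_frags * header = 5773 + 4*20 = 5773 + 80 = 5853 B

4, 5853


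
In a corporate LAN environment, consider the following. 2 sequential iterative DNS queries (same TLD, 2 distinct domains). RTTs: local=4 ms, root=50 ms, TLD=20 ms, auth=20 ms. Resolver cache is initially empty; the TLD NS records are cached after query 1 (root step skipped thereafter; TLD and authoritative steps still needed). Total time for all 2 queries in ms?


Lookup 1 (cold cache): local + root + TLD + auth = 4 + 50 + 20 + 20 = 94 ms
Lookups 2..2 (TLD NS cached -> skip root; new domain -> still ask TLD and auth): local + TLD + auth = 4 + 20 + 20 = 44 ms each
Remaining 1 lookups: 1 * 44 = 44 ms
Total = 94 + 44 = 138 ms

138


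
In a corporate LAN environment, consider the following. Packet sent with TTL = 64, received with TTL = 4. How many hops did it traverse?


Given: initial TTL = 64, received TTL = 4
Hops = initial TTL - received TTL
Hops = 64 - 4 = 60

60


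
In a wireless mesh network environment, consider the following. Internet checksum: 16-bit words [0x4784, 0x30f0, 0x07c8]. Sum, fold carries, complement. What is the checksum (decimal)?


Given words: [0x4784, 0x30f0, 0x07c8]
Step 1: Sum all words
Raw sum = 18308 + 12528 + 1992 = 32828
One's complement = ~32828 & 0xFFFF = 32707

32707


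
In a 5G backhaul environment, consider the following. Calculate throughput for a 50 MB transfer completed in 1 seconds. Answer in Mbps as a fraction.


Given: file = 50 MB, time = 1 s
File in Mb = 50 * 8 = 400 Mb
Throughput = 400 / 1 Mbps
Throughput = 400 Mbps

400


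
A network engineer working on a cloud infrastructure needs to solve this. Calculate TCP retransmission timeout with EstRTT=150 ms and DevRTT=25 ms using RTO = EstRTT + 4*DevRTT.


Given: EstRTT = 150 ms, DevRTT = 25 ms
Timeout = EstRTT + 4 * DevRTT
4 * DevRTT = 4 * 25 = 100
Timeout = 150 + 100 = 250 ms

250


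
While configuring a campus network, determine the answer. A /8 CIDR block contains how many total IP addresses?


Given: CIDR prefix /8
Host bits = 32 - 8 = 24
Total addresses = 2^24 = 16777216

16777216


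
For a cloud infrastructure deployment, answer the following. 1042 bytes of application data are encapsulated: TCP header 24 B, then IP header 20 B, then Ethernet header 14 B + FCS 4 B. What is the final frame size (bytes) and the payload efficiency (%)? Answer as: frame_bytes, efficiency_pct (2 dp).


TCP segment = 1042 + 24 = 1066 B
IP packet = 1066 + 20 = 1086 B
Ethernet frame = 1086 + 14 + 4 = 1104 B
Efficiency = app / frame = 1042 / 1104 = 0.943841 = 94.3841% -> 94.38% (2 dp)

1104, 94.38


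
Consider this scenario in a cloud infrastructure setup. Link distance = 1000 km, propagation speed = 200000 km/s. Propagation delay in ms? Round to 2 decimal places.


Given: distance = 1000 km, speed = 200000 km/s
Delay = distance / speed = 1000 / 200000 seconds
Delay in ms = 1000 * 1000 / 200000
Delay = 5.0000 ms
Rounded to 2 dp = 5.00 ms

5.00


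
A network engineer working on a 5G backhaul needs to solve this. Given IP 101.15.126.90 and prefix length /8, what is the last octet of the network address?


Given: IP = 101.15.126.90, prefix = /8
Subnet mask = 255.0.0.0
Last octet of IP: 90
Last octet of mask: 0
Network last octet = 90 AND 0 = 0

0


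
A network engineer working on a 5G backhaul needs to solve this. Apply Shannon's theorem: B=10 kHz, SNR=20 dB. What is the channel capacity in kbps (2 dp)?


Given: B = 10 kHz, SNR = 20 dB
SNR linear = 10^(20/10) = 100
1 + SNR = 101
log2(101) = 6.6582114828
C = 10 * 1000 * 6.6582114828 = 66582.1148 bps
C = 66.582115 kbps -> 66.58 kbps (2 dp)

66.58


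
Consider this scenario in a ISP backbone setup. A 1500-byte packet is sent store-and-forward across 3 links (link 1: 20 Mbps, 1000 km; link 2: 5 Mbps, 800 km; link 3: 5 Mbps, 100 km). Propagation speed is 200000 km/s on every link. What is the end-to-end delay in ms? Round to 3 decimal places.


Packet = 1500 bytes = 12000 bits. Store-and-forward: sum (t_trans + t_prop) per link.
Link 1: t_trans = 12000/(20*10^6) s = 0.6000 ms; t_prop = 1000/200000 s = 5.0000 ms; subtotal = 5.6000 ms
Link 2: t_trans = 12000/(5*10^6) s = 2.4000 ms; t_prop = 800/200000 s = 4.0000 ms; subtotal = 6.4000 ms
Link 3: t_trans = 12000/(5*10^6) s = 2.4000 ms; t_prop = 100/200000 s = 0.5000 ms; subtotal = 2.9000 ms
End-to-end = 5.6000 + 6.4000 + 2.9000 = 14.9000 ms -> 14.900 ms (3 dp)

14.900


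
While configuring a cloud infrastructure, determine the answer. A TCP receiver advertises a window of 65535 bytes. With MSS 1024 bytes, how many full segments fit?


Given: RWND = 65535 bytes, MSS = 1024 bytes
Full segments = floor(RWND / MSS)
Full segments = floor(65535 / 1024)
Full segments = floor(63.999) = 63

63


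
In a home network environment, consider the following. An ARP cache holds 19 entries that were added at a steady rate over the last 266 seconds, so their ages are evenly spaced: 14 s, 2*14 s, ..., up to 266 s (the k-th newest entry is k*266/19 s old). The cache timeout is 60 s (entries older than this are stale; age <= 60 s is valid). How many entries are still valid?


Ages are k * 266/19 s for k = 1..19 (spacing = 14.0000 s).
Entry k is valid iff k * 266/19 <= 60 iff k <= 19 * 60 / 266 = 4.2857
n_valid = floor(4.2857) = 4
(n_stale = 19 - 4 = 15)

4


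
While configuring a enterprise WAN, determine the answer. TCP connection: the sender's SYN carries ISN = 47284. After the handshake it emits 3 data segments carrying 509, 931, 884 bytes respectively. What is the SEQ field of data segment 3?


The SYN occupies sequence number ISN = 47284, so the first data byte is ISN + 1 = 47285.
SEQ of data segment i = (ISN + 1) + sum of payload sizes of segments 1..i-1.
Segment 1: SEQ = 47285, payload = 509 bytes
Segment 2: SEQ = 47794, payload = 931 bytes
Segment 3: SEQ = 48725, payload = 884 bytes
SEQ of segment 3 = 47285 + 509 + 931 = 48725

48725


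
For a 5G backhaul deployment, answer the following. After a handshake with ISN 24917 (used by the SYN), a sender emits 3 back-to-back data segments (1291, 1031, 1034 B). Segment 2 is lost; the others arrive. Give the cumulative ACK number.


SYN uses sequence number 24917; first data byte = ISN + 1 = 24918.
Segment 1: SEQ = 24918, len = 1291 B, covers [24918, 26208]
Segment 2: SEQ = 26209, len = 1031 B, covers [26209, 27239] [LOST]
Segment 3: SEQ = 27240, len = 1034 B, covers [27240, 28273]
In-order data received: bytes [24918, 26208] (segments 1..1).
Segment 2 missing -> gap begins at byte 26209; later segments buffered out of order.
Cumulative ACK = next expected in-order byte = 24918 + 1291 = 26209

26209


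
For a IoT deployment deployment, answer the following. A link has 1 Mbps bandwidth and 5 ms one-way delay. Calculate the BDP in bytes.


Given: bandwidth = 1 Mbps, delay = 5 ms
BDP in bits = 1 * 10^6 * 5 / 1000
BDP in bits = 5000
BDP in bytes = 5000 / 8 = 625

625


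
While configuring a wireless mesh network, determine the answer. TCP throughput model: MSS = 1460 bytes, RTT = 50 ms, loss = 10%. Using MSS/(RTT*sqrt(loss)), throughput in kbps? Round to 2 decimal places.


Given: MSS = 1460 bytes, RTT = 50 ms, loss = 10%
RTT in seconds = 50 / 1000 = 0.05
Loss rate = 10% = 0.1
sqrt(loss) = sqrt(0.1) = 0.316227766017
Throughput (bytes/s) = 1460 / (0.05 * 0.316227766017) = 92338.5077
Throughput (kbps) = 92338.5077 * 8 / 1000 = 738.708061 -> 738.71 kbps (2 dp)

738.71


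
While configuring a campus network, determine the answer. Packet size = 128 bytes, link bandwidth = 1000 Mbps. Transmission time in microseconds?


Given: packet = 128 bytes, bandwidth = 1000 Mbps
Packet in bits = 128 * 8 = 1024 bits
Bandwidth = 1000 * 10^6 = 1000000000 bps
Time = 1024 / 1000000000 seconds
Time in us = 1024 * 10^6 / 1000000000 = 1.024

1.024


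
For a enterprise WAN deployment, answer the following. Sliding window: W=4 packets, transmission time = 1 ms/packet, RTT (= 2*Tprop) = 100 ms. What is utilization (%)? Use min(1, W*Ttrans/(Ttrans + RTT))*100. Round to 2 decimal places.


Given: W = 4, Ttrans = 1 ms, RTT = 100 ms (= 2 * Tprop, Tprop = 50 ms)
Cycle time = Ttrans + RTT = 1 + 100 = 101 ms (first packet sent until its ACK returns)
W * Ttrans = 4 * 1 = 4 ms of sending per cycle
W * Ttrans / (Ttrans + RTT) = 4 / 101 = 0.039604
U = min(1, 0.039604) = 0.039604
U% = 3.96%

3.96


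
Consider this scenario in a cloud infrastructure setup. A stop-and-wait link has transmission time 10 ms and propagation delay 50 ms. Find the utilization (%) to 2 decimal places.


Given: Ttrans = 10 ms, Tprop = 50 ms
RTT = 2 * Tprop = 2 * 50 = 100 ms
U = Ttrans / (Ttrans + RTT)
U = 10 / (10 + 100)
U = 10 / 110 = 0.090909
U% = 9.09%

9.09


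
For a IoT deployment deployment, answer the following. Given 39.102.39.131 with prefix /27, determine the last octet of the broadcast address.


Given: IP = 39.102.39.131, prefix = /27
Host bits = 32 - 27 = 5
Network last octet = 131 AND mask = 128
Host part size = 2^5 - 1 = 31
Broadcast last octet = 128 OR 31 = 159

159


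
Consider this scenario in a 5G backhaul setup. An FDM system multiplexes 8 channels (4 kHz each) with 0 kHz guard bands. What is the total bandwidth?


Given: 8 channels, 4 kHz each, guard = 0 kHz
Channel bandwidth = 8 * 4 = 32 kHz
Guard bands = 7 gaps * 0 kHz = 0 kHz
Total = 32 + 0 = 32 kHz

32


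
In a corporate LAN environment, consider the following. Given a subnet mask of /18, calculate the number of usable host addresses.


Given: subnet mask /18
Host bits = 32 - 18 = 14
Total addresses = 2^14 = 16384
Usable hosts = 16384 - 2 (network + broadcast) = 16382

16382


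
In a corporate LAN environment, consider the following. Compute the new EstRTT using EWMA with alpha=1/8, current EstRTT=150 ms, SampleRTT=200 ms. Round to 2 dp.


Given: EstRTT = 150 ms, SampleRTT = 200 ms, alpha = 1/8
New EstRTT = (1 - alpha) * EstRTT + alpha * SampleRTT
(7/8) * 150 = 131.25
(1/8) * 200 = 25
New EstRTT = 131.25 + 25 = 156.25 ms -> 156.25 ms (2 dp)

156.25


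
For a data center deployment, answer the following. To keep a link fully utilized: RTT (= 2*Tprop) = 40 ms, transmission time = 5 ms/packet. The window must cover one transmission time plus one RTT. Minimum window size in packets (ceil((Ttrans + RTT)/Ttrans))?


Given: Ttrans = 5 ms, RTT = 40 ms (= 2 * Tprop, Tprop = 20 ms)
Time until first ACK returns = Ttrans + RTT = 5 + 40 = 45 ms
Need W * Ttrans >= Ttrans + RTT  ->  W >= (Ttrans + RTT) / Ttrans
(Ttrans + RTT) / Ttrans = 45 / 5 = 9
W_min = ceil(9) = 9

9


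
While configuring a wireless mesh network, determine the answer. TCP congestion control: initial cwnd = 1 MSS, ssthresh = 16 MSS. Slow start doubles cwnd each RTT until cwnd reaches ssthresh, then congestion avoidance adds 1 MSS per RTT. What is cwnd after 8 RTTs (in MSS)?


RTT 0: cwnd = 1 MSS (initial)
RTT 1: cwnd = 2 MSS (slow start, doubled)
RTT 2: cwnd = 4 MSS (slow start, doubled)
RTT 3: cwnd = 8 MSS (slow start, doubled)
RTT 4: cwnd = 16 MSS (slow start, doubled)
RTT 5: cwnd = 17 MSS (congestion avoidance, +1)
RTT 6: cwnd = 18 MSS (congestion avoidance, +1)
RTT 7: cwnd = 19 MSS (congestion avoidance, +1)
RTT 8: cwnd = 20 MSS (congestion avoidance, +1)

20


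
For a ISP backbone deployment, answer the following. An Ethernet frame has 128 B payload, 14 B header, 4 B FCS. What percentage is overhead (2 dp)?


Given: payload = 128 B, header = 14 B, trailer = 4 B
Overhead bytes = header + trailer = 14 + 4 = 18
Total frame = payload + overhead = 128 + 18 = 146
Overhead % = 18 / 146 * 100 = 12.3288% -> 12.33% (2 dp)

12.33


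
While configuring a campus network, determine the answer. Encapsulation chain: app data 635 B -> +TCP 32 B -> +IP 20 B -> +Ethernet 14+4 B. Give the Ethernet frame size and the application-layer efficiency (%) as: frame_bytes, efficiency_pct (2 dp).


TCP segment = 635 + 32 = 667 B
IP packet = 667 + 20 = 687 B
Ethernet frame = 687 + 14 + 4 = 705 B
Efficiency = app / frame = 635 / 705 = 0.900709 = 90.0709% -> 90.07% (2 dp)

705, 90.07


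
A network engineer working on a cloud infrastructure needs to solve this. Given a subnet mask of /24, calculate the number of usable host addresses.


Given: subnet mask /24
Host bits = 32 - 24 = 8
Total addresses = 2^8 = 256
Usable hosts = 256 - 2 (network + broadcast) = 254

254


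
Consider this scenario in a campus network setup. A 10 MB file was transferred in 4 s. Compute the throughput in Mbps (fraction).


Given: file = 10 MB, time = 4 s
File in Mb = 10 * 8 = 80 Mb
Throughput = 80 / 4 Mbps
Throughput = 20 Mbps

20


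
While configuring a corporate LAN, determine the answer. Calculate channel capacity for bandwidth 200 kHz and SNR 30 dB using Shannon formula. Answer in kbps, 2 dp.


Given: B = 200 kHz, SNR = 30 dB
SNR linear = 10^(30/10) = 1000
1 + SNR = 1001
log2(1001) = 9.9672262588
C = 200 * 1000 * 9.9672262588 = 1993445.2518 bps
C = 1993.445252 kbps -> 1993.45 kbps (2 dp)

1993.45


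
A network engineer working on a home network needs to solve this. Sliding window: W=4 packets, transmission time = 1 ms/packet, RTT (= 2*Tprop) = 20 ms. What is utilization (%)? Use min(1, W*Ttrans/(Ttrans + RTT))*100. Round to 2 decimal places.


Given: W = 4, Ttrans = 1 ms, RTT = 20 ms (= 2 * Tprop, Tprop = 10 ms)
Cycle time = Ttrans + RTT = 1 + 20 = 21 ms (first packet sent until its ACK returns)
W * Ttrans = 4 * 1 = 4 ms of sending per cycle
W * Ttrans / (Ttrans + RTT) = 4 / 21 = 0.190476
U = min(1, 0.190476) = 0.190476
U% = 19.05%

19.05


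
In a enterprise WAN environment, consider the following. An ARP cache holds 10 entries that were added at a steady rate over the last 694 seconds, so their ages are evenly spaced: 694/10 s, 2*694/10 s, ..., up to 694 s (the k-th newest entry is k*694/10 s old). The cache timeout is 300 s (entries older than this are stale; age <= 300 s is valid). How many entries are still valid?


Ages are k * 694/10 s for k = 1..10 (spacing = 69.4000 s).
Entry k is valid iff k * 694/10 <= 300 iff k <= 10 * 300 / 694 = 4.3228
n_valid = floor(4.3228) = 4
(n_stale = 10 - 4 = 6)

4


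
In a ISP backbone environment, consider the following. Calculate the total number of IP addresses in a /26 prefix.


Given: CIDR prefix /26
Host bits = 32 - 26 = 6
Total addresses = 2^6 = 64

64


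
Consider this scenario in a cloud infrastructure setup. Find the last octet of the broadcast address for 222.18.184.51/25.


Given: IP = 222.18.184.51, prefix = /25
Host bits = 32 - 25 = 7
Network last octet = 51 AND mask = 0
Host part size = 2^7 - 1 = 127
Broadcast last octet = 0 OR 127 = 127

127


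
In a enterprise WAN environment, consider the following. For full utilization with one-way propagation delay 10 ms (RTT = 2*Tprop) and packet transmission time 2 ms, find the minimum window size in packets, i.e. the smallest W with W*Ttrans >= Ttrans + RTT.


Given: Ttrans = 2 ms, RTT = 20 ms (= 2 * Tprop, Tprop = 10 ms)
Time until first ACK returns = Ttrans + RTT = 2 + 20 = 22 ms
Need W * Ttrans >= Ttrans + RTT  ->  W >= (Ttrans + RTT) / Ttrans
(Ttrans + RTT) / Ttrans = 22 / 2 = 11
W_min = ceil(11) = 11

11


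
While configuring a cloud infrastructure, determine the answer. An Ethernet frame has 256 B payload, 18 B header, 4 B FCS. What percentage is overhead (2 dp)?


Given: payload = 256 B, header = 18 B, trailer = 4 B
Overhead bytes = header + trailer = 18 + 4 = 22
Total frame = payload + overhead = 256 + 22 = 278
Overhead % = 22 / 278 * 100 = 7.9137% -> 7.91% (2 dp)

7.91


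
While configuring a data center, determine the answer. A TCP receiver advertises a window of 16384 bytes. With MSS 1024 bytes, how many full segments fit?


Given: RWND = 16384 bytes, MSS = 1024 bytes
Full segments = floor(RWND / MSS)
Full segments = floor(16384 / 1024)
Full segments = floor(16.0) = 16

16


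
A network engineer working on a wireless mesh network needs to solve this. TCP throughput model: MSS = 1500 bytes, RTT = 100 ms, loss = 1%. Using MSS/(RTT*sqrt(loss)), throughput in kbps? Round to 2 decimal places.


Given: MSS = 1500 bytes, RTT = 100 ms, loss = 1%
RTT in seconds = 100 / 1000 = 0.1
Loss rate = 1% = 0.01
sqrt(loss) = sqrt(0.01) = 0.1
Throughput (bytes/s) = 1500 / (0.1 * 0.1) = 150000.0000
Throughput (kbps) = 150000.0000 * 8 / 1000 = 1200.000000 -> 1200.00 kbps (2 dp)

1200.00


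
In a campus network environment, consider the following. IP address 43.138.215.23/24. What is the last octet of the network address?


Given: IP = 43.138.215.23, prefix = /24
Subnet mask = 255.255.255.0
Last octet of IP: 23
Last octet of mask: 0
Network last octet = 23 AND 0 = 0

0


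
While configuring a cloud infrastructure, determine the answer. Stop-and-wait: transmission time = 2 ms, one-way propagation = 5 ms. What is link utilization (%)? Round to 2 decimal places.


Given: Ttrans = 2 ms, Tprop = 5 ms
RTT = 2 * Tprop = 2 * 5 = 10 ms
U = Ttrans / (Ttrans + RTT)
U = 2 / (2 + 10)
U = 2 / 12 = 0.166667
U% = 16.67%

16.67


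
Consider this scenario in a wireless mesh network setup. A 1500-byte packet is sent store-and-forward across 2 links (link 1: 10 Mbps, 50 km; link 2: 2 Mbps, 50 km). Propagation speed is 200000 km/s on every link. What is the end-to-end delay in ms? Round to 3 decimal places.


Packet = 1500 bytes = 12000 bits. Store-and-forward: sum (t_trans + t_prop) per link.
Link 1: t_trans = 12000/(10*10^6) s = 1.2000 ms; t_prop = 50/200000 s = 0.2500 ms; subtotal = 1.4500 ms
Link 2: t_trans = 12000/(2*10^6) s = 6.0000 ms; t_prop = 50/200000 s = 0.2500 ms; subtotal = 6.2500 ms
End-to-end = 1.4500 + 6.2500 = 7.7000 ms -> 7.700 ms (3 dp)

7.700


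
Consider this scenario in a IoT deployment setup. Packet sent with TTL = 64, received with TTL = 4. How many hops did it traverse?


Given: initial TTL = 64, received TTL = 4
Hops = initial TTL - received TTL
Hops = 64 - 4 = 60

60


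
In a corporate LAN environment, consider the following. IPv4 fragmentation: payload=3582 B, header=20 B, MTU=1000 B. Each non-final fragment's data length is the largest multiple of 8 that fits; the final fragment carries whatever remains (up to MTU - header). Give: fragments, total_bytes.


Max data per non-final fragment = floor((MTU - header)/8)*8 = floor((1000 - 20)/8)*8 = floor(980/8)*8 = 976 B
Final fragment needs no 8-byte alignment: it can carry up to MTU - header = 980 B
Non-final fragments needed = ceil((payload - 980) / 976) = ceil(2602/976) = ceil(2.6660) = 3
Number of fragments = 3 + 1 = 4
Fragment sizes (data): 3 * 976 B + 654 B (last, 654 <= 980 OK)
Total bytes sent = payload + n_frags * header = 3582 + 4*20 = 3582 + 80 = 3662 B

4, 3662
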